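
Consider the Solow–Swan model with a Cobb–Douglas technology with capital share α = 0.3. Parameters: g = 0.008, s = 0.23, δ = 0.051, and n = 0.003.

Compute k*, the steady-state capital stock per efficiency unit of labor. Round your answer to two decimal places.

k* = 6.51

Steady state requires s·f(k) = (n + g + δ)·k, i.e. s·k^α = (n + g + δ)·k.
Rearranging, k^(1−α) = s / (n + g + δ).
k^0.7 = 0.23 / (0.003 + 0.008 + 0.051) = 0.23 / 0.062 = 3.7097
k* = 3.7097^(1/0.7) ≈ 6.5064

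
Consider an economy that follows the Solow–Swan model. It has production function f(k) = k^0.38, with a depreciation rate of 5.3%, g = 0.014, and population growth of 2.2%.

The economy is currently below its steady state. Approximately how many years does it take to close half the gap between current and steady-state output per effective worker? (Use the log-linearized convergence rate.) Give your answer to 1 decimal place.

Near the steady state the convergence rate is λ = (1 − α)(n + g + δ).
λ = (1 − 0.38) × 0.089 = 0.62 × 0.089 = 0.05518
Half-life = ln 2 / λ = 0.6931 / 0.05518 ≈ 12.56 years

t_½ ≈ 12.6 years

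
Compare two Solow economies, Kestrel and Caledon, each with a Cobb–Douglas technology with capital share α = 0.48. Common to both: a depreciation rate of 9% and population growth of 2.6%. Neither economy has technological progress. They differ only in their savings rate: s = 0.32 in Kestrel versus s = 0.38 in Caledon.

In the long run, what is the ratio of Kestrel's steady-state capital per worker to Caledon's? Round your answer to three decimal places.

Steady-state k* = [s/(n + δ)]^(1/(1−α)), so the ratio is [ (s_K/(n + δ)_K) / (s_C/(n + δ)_C) ]^1.9231.
s_K/(n + δ)_K = 0.32/0.116 = 2.7586; s_C/(n + δ)_C = 0.38/0.116 = 3.2759.
Ratio = (2.7586/3.2759)^1.9231 = 0.8421^1.9231 ≈ 0.7186

k*_K / k*_C ≈ 0.719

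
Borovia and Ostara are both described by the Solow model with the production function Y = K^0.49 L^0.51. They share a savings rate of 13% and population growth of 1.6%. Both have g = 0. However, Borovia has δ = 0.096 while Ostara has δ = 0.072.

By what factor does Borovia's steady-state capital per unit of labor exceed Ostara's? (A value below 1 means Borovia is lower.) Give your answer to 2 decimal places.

Steady-state k* = [s/(n + δ)]^(1/(1−α)), so the ratio is [ (s_B/(n + δ)_B) / (s_O/(n + δ)_O) ]^1.9608.
s_B/(n + δ)_B = 0.13/0.112 = 1.1607; s_O/(n + δ)_O = 0.13/0.088 = 1.4773.
Ratio = (1.1607/1.4773)^1.9608 = 0.7857^1.9608 ≈ 0.6232

k*_B / k*_O ≈ 0.62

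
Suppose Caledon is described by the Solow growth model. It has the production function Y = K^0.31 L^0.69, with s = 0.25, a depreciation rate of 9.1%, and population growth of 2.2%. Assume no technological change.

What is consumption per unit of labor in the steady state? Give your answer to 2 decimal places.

c* = 1.07

Steady state requires s·f(k) = (n + δ)·k, i.e. s·k^α = (n + δ)·k.
Dividing both sides by k: k^(1−α) = s / (n + δ).
k^0.69 = 0.25 / (0.022 + 0.091) = 0.25 / 0.113 = 2.2124
k* = 2.2124^(1/0.69) ≈ 3.1608
y* = (k*)^α = 3.1608^0.31 ≈ 1.4287
c* = (1 − s)·y* = (1 − 0.25) × 1.4287 ≈ 1.0715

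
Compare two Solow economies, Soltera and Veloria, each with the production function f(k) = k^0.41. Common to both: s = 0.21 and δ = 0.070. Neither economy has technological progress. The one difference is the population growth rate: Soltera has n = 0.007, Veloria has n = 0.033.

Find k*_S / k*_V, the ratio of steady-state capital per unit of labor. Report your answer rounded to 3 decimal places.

k*_S / k*_V ≈ 1.637

Steady-state k* = [s/(n + δ)]^(1/(1−α)), so the ratio is [ (s_S/(n + δ)_S) / (s_V/(n + δ)_V) ]^1.6949.
s_S/(n + δ)_S = 0.21/0.077 = 2.7273; s_V/(n + δ)_V = 0.21/0.103 = 2.0388.
Ratio = (2.7273/2.0388)^1.6949 = 1.3377^1.6949 ≈ 1.6374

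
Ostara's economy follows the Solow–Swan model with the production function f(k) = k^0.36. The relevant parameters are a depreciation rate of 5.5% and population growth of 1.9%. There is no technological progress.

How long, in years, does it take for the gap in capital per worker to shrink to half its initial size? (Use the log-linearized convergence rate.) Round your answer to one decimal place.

Near the steady state the convergence rate is λ = (1 − α)(n + δ).
λ = (1 − 0.36) × 0.074 = 0.64 × 0.074 = 0.04736
Half-life = ln 2 / λ = 0.6931 / 0.04736 ≈ 14.63 years

t_½ ≈ 14.6 years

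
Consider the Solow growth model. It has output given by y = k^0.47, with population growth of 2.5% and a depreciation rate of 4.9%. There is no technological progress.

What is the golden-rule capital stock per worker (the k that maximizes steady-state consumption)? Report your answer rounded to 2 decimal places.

k_gold ≈ 32.72

The golden rule sets f'(k) = n + δ, i.e. α·k^(α−1) = n + δ.
So k^(1−α) = α / (n + δ) = 0.47 / 0.074 = 6.3514.
k_gold = 6.3514^(1/0.53) ≈ 32.7226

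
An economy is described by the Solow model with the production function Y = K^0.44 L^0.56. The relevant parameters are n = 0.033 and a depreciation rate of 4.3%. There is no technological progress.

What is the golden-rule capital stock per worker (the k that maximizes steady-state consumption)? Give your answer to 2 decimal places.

k_gold ≈ 23.01

The golden rule sets f'(k) = n + δ, i.e. α·k^(α−1) = n + δ.
So k^(1−α) = α / (n + δ) = 0.44 / 0.076 = 5.7895.
k_gold = 5.7895^(1/0.56) ≈ 23.0069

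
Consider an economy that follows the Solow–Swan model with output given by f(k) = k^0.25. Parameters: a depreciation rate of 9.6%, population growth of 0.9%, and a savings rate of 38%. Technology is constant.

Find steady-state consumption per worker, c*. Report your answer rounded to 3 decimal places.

In steady state, investment equals break-even investment: s·k^α = (n + δ)·k.
Dividing both sides by k: k^(1−α) = s / (n + δ).
k^0.75 = 0.38 / (0.009 + 0.096) = 0.38 / 0.105 = 3.6190
k* = 3.6190^(1/0.75) ≈ 5.5563
y* = (k*)^α = 5.5563^0.25 ≈ 1.5353
c* = (1 − s)·y* = (1 − 0.38) × 1.5353 ≈ 0.9519

c* ≈ 0.952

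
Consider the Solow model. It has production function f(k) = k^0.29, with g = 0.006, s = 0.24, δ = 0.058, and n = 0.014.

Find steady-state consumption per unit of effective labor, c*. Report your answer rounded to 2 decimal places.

Steady state requires s·f(k) = (n + g + δ)·k, i.e. s·k^α = (n + g + δ)·k.
Rearranging, k^(1−α) = s / (n + g + δ).
k^0.71 = 0.24 / (0.014 + 0.006 + 0.058) = 0.24 / 0.078 = 3.0769
k* = 3.0769^(1/0.71) ≈ 4.8695
y* = (k*)^α = 4.8695^0.29 ≈ 1.5826
c* = (1 − s)·y* = (1 − 0.24) × 1.5826 ≈ 1.2028

c* = 1.20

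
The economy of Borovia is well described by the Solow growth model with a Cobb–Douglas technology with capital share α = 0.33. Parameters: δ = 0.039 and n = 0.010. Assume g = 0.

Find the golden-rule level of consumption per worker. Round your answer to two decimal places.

c_gold ≈ 1.71

At the golden rule, f'(k) = n + δ, so α·k^(α−1) = n + δ and k_gold = (α/(n + δ))^(1/(1−α)).
k_gold = (0.33/0.049)^(1/0.67) = 6.7347^1.4925 ≈ 17.2292
c_gold = f(k_gold) − (n + δ)·k_gold = 2.5584 − 0.049×17.2292 ≈ 1.7142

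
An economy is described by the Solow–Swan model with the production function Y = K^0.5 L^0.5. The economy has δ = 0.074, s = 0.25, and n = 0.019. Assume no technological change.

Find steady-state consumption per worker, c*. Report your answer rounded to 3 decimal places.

c* ≈ 2.016

In steady state, investment equals break-even investment: s·k^α = (n + δ)·k.
Rearranging, k^(1−α) = s / (n + δ).
k^0.5 = 0.25 / (0.019 + 0.074) = 0.25 / 0.093 = 2.6882
k* = 2.6882^(1/0.5) ≈ 7.2264
y* = (k*)^α = 7.2264^0.5 ≈ 2.6882
c* = (1 − s)·y* = (1 − 0.25) × 2.6882 ≈ 2.0162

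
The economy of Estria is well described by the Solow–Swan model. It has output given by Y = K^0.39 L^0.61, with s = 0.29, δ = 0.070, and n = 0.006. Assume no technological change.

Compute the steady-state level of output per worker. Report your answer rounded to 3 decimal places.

At the steady state, Δk = 0, so s·k^α = (n + δ)·k.
Rearranging, k^(1−α) = s / (n + δ).
k^0.61 = 0.29 / (0.006 + 0.070) = 0.29 / 0.076 = 3.8158
k* = 3.8158^(1/0.61) ≈ 8.9830
y* = (k*)^α = 8.9830^0.39 ≈ 2.3542

y* = 2.354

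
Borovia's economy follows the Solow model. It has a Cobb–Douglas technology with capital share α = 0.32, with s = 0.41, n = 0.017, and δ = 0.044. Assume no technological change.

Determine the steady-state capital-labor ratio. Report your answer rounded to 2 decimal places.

k* = 16.48

At the steady state, Δk = 0, so s·k^α = (n + δ)·k.
Dividing both sides by k: k^(1−α) = s / (n + δ).
k^0.68 = 0.41 / (0.017 + 0.044) = 0.41 / 0.061 = 6.7213
k* = 6.7213^(1/0.68) ≈ 16.4757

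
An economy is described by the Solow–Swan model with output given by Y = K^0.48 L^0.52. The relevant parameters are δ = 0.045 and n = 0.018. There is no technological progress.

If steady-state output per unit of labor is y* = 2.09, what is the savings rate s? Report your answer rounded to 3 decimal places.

s ≈ 0.140

At the steady state, Δk = 0, so s·k^α = (n + δ)·k.
Since y* = [s/(n + δ)]^(α/(1−α)), we have s/(n + δ) = (y*)^((1−α)/α) = 2.09^1.0833 = 2.2224.
Therefore s = 2.2224 × (n + δ) = 2.2224 × 0.063 = 0.1400.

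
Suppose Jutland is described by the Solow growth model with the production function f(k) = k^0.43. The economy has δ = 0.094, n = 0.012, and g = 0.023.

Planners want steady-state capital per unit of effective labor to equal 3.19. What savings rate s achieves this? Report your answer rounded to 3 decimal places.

Steady state requires s·f(k) = (n + g + δ)·k, i.e. s·k^α = (n + g + δ)·k.
So s / (n + g + δ) = (k*)^(1−α) = 3.19^0.57 = 1.9371.
Therefore s = 1.9371 × (n + g + δ) = 1.9371 × 0.129 = 0.2499.

s ≈ 0.250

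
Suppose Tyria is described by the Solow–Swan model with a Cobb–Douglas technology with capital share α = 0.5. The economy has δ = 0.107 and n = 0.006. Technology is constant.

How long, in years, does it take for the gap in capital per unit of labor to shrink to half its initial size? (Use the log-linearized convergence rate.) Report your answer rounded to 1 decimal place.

Near the steady state the convergence rate is λ = (1 − α)(n + δ).
λ = (1 − 0.5) × 0.113 = 0.5 × 0.113 = 0.0565
Half-life = ln 2 / λ = 0.6931 / 0.0565 ≈ 12.27 years

about 12.3 years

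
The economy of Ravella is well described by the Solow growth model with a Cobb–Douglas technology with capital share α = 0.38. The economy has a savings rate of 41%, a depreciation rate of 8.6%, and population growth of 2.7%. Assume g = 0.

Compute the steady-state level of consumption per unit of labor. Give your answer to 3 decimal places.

c* = 1.300

At the steady state, Δk = 0, so s·k^α = (n + δ)·k.
Dividing both sides by k: k^(1−α) = s / (n + δ).
k^0.62 = 0.41 / (0.027 + 0.086) = 0.41 / 0.113 = 3.6283
k* = 3.6283^(1/0.62) ≈ 7.9937
y* = (k*)^α = 7.9937^0.38 ≈ 2.2032
c* = (1 − s)·y* = (1 − 0.41) × 2.2032 ≈ 1.2999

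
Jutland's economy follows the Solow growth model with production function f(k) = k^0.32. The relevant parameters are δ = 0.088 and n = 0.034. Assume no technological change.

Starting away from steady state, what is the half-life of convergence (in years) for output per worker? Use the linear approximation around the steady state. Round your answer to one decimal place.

about 8.4 years

Near the steady state the convergence rate is λ = (1 − α)(n + δ).
λ = (1 − 0.32) × 0.122 = 0.68 × 0.122 = 0.08296
Half-life = ln 2 / λ = 0.6931 / 0.08296 ≈ 8.35 years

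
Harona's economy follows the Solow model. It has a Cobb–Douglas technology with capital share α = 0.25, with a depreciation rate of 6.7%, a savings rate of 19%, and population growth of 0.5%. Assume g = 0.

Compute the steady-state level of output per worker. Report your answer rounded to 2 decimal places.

At the steady state, Δk = 0, so s·k^α = (n + δ)·k.
Dividing both sides by k: k^(1−α) = s / (n + δ).
k^0.75 = 0.19 / (0.005 + 0.067) = 0.19 / 0.072 = 2.6389
k* = 2.6389^(1/0.75) ≈ 3.6467
y* = (k*)^α = 3.6467^0.25 ≈ 1.3819

y* = 1.38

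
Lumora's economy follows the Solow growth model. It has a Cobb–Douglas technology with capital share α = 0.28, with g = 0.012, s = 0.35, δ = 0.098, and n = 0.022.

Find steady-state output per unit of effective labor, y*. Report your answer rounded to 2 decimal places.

In steady state, investment equals break-even investment: s·k^α = (n + g + δ)·k.
Rearranging, k^(1−α) = s / (n + g + δ).
k^0.72 = 0.35 / (0.022 + 0.012 + 0.098) = 0.35 / 0.132 = 2.6515
k* = 2.6515^(1/0.72) ≈ 3.8742
y* = (k*)^α = 3.8742^0.28 ≈ 1.4611

y* ≈ 1.46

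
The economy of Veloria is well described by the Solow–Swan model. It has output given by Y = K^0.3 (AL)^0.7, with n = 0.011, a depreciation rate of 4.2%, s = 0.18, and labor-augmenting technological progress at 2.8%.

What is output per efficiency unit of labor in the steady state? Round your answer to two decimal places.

y* ≈ 1.41

At the steady state, Δk = 0, so s·k^α = (n + g + δ)·k.
Dividing both sides by k: k^(1−α) = s / (n + g + δ).
k^0.7 = 0.18 / (0.011 + 0.028 + 0.042) = 0.18 / 0.081 = 2.2222
k* = 2.2222^(1/0.7) ≈ 3.1290
y* = (k*)^α = 3.1290^0.3 ≈ 1.4081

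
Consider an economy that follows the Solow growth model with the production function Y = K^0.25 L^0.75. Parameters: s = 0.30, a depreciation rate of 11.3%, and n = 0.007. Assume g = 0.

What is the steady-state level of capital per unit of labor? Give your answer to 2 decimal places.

At the steady state, Δk = 0, so s·k^α = (n + δ)·k.
Rearranging, k^(1−α) = s / (n + δ).
k^0.75 = 0.30 / (0.007 + 0.113) = 0.30 / 0.120 = 2.5000
k* = 2.5000^(1/0.75) ≈ 3.3930

k* = 3.39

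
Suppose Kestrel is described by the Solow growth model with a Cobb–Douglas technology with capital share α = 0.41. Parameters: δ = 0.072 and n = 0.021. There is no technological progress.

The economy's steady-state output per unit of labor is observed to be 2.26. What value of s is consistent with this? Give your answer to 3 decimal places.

In steady state, investment equals break-even investment: s·k^α = (n + δ)·k.
Since y* = [s/(n + δ)]^(α/(1−α)), we have s/(n + δ) = (y*)^((1−α)/α) = 2.26^1.439 = 3.2327.
Therefore s = 3.2327 × (n + δ) = 3.2327 × 0.093 = 0.3006.

s ≈ 0.301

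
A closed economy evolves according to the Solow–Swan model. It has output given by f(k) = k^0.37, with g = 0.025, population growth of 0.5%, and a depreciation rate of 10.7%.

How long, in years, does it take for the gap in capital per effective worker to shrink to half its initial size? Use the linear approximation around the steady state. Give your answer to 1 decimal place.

half-life ≈ 8.0 years

Near the steady state the convergence rate is λ = (1 − α)(n + g + δ).
λ = (1 − 0.37) × 0.137 = 0.63 × 0.137 = 0.08631
Half-life = ln 2 / λ = 0.6931 / 0.08631 ≈ 8.03 years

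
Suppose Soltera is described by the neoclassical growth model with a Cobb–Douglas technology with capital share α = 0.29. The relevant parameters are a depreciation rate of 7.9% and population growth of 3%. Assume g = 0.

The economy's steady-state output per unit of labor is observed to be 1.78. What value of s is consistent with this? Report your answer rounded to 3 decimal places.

At the steady state, Δk = 0, so s·k^α = (n + δ)·k.
Since y* = [s/(n + δ)]^(α/(1−α)), we have s/(n + δ) = (y*)^((1−α)/α) = 1.78^2.4483 = 4.1030.
Therefore s = 4.1030 × (n + δ) = 4.1030 × 0.109 = 0.4472.

s ≈ 0.447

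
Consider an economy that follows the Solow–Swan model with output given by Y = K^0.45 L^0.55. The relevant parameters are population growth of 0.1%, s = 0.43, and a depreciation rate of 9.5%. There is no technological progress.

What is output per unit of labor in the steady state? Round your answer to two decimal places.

y* ≈ 3.41

Steady state requires s·f(k) = (n + δ)·k, i.e. s·k^α = (n + δ)·k.
Rearranging, k^(1−α) = s / (n + δ).
k^0.55 = 0.43 / (0.001 + 0.095) = 0.43 / 0.096 = 4.4792
k* = 4.4792^(1/0.55) ≈ 15.2757
y* = (k*)^α = 15.2757^0.45 ≈ 3.4104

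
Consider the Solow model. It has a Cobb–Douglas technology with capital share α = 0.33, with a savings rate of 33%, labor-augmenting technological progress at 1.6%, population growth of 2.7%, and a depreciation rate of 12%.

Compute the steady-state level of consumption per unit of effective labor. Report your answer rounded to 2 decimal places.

c* ≈ 0.95

Steady state requires s·f(k) = (n + g + δ)·k, i.e. s·k^α = (n + g + δ)·k.
Dividing both sides by k: k^(1−α) = s / (n + g + δ).
k^0.67 = 0.33 / (0.027 + 0.016 + 0.120) = 0.33 / 0.163 = 2.0245
k* = 2.0245^(1/0.67) ≈ 2.8654
y* = (k*)^α = 2.8654^0.33 ≈ 1.4154
c* = (1 − s)·y* = (1 − 0.33) × 1.4154 ≈ 0.9483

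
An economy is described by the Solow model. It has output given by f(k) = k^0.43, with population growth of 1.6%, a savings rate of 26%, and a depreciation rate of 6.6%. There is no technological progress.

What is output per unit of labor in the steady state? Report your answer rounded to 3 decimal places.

In steady state, investment equals break-even investment: s·k^α = (n + δ)·k.
Rearranging, k^(1−α) = s / (n + δ).
k^0.57 = 0.26 / (0.016 + 0.066) = 0.26 / 0.082 = 3.1707
k* = 3.1707^(1/0.57) ≈ 7.5722
y* = (k*)^α = 7.5722^0.43 ≈ 2.3882

y* ≈ 2.388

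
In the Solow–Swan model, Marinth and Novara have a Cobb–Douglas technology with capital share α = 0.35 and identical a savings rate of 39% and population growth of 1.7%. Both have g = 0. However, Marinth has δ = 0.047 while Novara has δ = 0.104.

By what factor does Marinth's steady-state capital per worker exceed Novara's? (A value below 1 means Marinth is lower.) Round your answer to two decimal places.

Steady-state k* = [s/(n + δ)]^(1/(1−α)), so the ratio is [ (s_M/(n + δ)_M) / (s_N/(n + δ)_N) ]^1.5385.
s_M/(n + δ)_M = 0.39/0.064 = 6.0938; s_N/(n + δ)_N = 0.39/0.121 = 3.2231.
Ratio = (6.0938/3.2231)^1.5385 = 1.8907^1.5385 ≈ 2.6643

ratio ≈ 2.66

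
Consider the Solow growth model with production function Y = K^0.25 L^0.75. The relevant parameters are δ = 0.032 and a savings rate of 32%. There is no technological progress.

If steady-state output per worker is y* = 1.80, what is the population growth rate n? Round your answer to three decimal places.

In steady state, investment equals break-even investment: s·k^α = (n + δ)·k.
Since y* = [s/(n + δ)]^(α/(1−α)), we have s/(n + δ) = (y*)^((1−α)/α) = 1.80^3 = 5.8320.
Therefore n + δ = s / 5.8320 = 0.32 / 5.8320 = 0.0549, so n = 0.0549 − 0.032 = 0.0229.

n ≈ 0.023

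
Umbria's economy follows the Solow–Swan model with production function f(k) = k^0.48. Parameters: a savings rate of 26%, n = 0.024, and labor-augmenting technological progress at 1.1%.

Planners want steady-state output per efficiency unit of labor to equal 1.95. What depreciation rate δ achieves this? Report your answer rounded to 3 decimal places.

Steady state requires s·f(k) = (n + g + δ)·k, i.e. s·k^α = (n + g + δ)·k.
Since y* = [s/(n + g + δ)]^(α/(1−α)), we have s/(n + g + δ) = (y*)^((1−α)/α) = 1.95^1.0833 = 2.0616.
Therefore n + g + δ = s / 2.0616 = 0.26 / 2.0616 = 0.1261, so δ = 0.1261 − 0.035 = 0.0911.

δ ≈ 0.091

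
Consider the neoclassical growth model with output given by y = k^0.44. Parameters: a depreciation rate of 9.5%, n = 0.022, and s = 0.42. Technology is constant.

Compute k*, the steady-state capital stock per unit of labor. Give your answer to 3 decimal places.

k* ≈ 9.799

Steady state requires s·f(k) = (n + δ)·k, i.e. s·k^α = (n + δ)·k.
Dividing both sides by k: k^(1−α) = s / (n + δ).
k^0.56 = 0.42 / (0.022 + 0.095) = 0.42 / 0.117 = 3.5897
k* = 3.5897^(1/0.56) ≈ 9.7989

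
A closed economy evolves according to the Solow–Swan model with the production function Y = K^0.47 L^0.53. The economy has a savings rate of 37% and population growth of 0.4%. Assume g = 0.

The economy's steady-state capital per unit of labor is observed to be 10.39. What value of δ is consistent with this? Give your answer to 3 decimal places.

δ ≈ 0.103

Steady state requires s·f(k) = (n + δ)·k, i.e. s·k^α = (n + δ)·k.
So s / (n + δ) = (k*)^(1−α) = 10.39^0.53 = 3.4579.
Therefore n + δ = s / 3.4579 = 0.37 / 3.4579 = 0.1070, so δ = 0.1070 − 0.004 = 0.1030.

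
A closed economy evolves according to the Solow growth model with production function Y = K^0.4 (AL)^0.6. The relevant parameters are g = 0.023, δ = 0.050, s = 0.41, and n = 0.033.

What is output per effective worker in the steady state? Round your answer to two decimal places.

y* ≈ 2.46

Steady state requires s·f(k) = (n + g + δ)·k, i.e. s·k^α = (n + g + δ)·k.
Rearranging, k^(1−α) = s / (n + g + δ).
k^0.6 = 0.41 / (0.033 + 0.023 + 0.050) = 0.41 / 0.106 = 3.8679
k* = 3.8679^(1/0.6) ≈ 9.5307
y* = (k*)^α = 9.5307^0.4 ≈ 2.4641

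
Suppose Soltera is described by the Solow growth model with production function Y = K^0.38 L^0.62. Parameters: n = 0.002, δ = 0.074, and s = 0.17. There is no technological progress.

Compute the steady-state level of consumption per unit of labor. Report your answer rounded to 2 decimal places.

At the steady state, Δk = 0, so s·k^α = (n + δ)·k.
Dividing both sides by k: k^(1−α) = s / (n + δ).
k^0.62 = 0.17 / (0.002 + 0.074) = 0.17 / 0.076 = 2.2368
k* = 2.2368^(1/0.62) ≈ 3.6637
y* = (k*)^α = 3.6637^0.38 ≈ 1.6379
c* = (1 − s)·y* = (1 − 0.17) × 1.6379 ≈ 1.3595

c* ≈ 1.36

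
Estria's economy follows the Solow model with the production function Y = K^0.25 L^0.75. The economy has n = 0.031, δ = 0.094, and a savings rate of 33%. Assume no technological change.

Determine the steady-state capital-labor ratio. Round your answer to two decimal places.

At the steady state, Δk = 0, so s·k^α = (n + δ)·k.
Rearranging, k^(1−α) = s / (n + δ).
k^0.75 = 0.33 / (0.031 + 0.094) = 0.33 / 0.125 = 2.6400
k* = 2.6400^(1/0.75) ≈ 3.6487

k* = 3.65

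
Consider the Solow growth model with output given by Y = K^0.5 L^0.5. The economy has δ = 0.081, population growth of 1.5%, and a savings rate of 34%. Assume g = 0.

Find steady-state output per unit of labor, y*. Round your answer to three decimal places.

In steady state, investment equals break-even investment: s·k^α = (n + δ)·k.
Dividing both sides by k: k^(1−α) = s / (n + δ).
k^0.5 = 0.34 / (0.015 + 0.081) = 0.34 / 0.096 = 3.5417
k* = 3.5417^(1/0.5) ≈ 12.5436
y* = (k*)^α = 12.5436^0.5 ≈ 3.5417

y* = 3.542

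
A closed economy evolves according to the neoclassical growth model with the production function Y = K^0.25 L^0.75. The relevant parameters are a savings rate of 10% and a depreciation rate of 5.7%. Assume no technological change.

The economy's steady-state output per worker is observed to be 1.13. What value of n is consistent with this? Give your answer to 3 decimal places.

In steady state, investment equals break-even investment: s·k^α = (n + δ)·k.
Since y* = [s/(n + δ)]^(α/(1−α)), we have s/(n + δ) = (y*)^((1−α)/α) = 1.13^3 = 1.4429.
Therefore n + δ = s / 1.4429 = 0.10 / 1.4429 = 0.0693, so n = 0.0693 − 0.057 = 0.0123.

n ≈ 0.012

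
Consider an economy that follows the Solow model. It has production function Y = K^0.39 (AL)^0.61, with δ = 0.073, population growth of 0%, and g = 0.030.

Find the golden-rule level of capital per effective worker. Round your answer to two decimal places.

The golden rule sets f'(k) = n + g + δ, i.e. α·k^(α−1) = n + g + δ.
So k^(1−α) = α / (n + g + δ) = 0.39 / 0.103 = 3.7864.
k_gold = 3.7864^(1/0.61) ≈ 8.8698

k_gold ≈ 8.87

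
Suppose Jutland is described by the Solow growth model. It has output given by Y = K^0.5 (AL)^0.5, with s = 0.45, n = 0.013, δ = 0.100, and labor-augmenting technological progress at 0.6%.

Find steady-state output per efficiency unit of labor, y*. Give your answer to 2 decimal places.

In steady state, investment equals break-even investment: s·k^α = (n + g + δ)·k.
Dividing both sides by k: k^(1−α) = s / (n + g + δ).
k^0.5 = 0.45 / (0.013 + 0.006 + 0.100) = 0.45 / 0.119 = 3.7815
k* = 3.7815^(1/0.5) ≈ 14.2997
y* = (k*)^α = 14.2997^0.5 ≈ 3.7815

y* ≈ 3.78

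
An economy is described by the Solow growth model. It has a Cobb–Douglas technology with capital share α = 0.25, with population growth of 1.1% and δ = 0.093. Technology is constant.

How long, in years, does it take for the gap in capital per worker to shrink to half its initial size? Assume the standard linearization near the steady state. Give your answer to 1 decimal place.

Near the steady state the convergence rate is λ = (1 − α)(n + δ).
λ = (1 − 0.25) × 0.104 = 0.75 × 0.104 = 0.0780
Half-life = ln 2 / λ = 0.6931 / 0.0780 ≈ 8.89 years

half-life ≈ 8.9 years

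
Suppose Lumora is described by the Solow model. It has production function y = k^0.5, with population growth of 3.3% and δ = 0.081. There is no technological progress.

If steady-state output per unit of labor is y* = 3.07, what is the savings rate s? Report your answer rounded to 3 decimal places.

s ≈ 0.350

Steady state requires s·f(k) = (n + δ)·k, i.e. s·k^α = (n + δ)·k.
Since y* = [s/(n + δ)]^(α/(1−α)), we have s/(n + δ) = (y*)^((1−α)/α) = 3.07^1 = 3.0700.
Therefore s = 3.0700 × (n + δ) = 3.0700 × 0.114 = 0.3500.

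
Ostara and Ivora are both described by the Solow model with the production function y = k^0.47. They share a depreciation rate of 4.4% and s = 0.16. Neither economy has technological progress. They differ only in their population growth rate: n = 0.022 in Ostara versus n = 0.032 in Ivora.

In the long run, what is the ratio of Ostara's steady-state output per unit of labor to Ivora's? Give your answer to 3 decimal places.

y*_O / y*_I ≈ 1.133

Steady-state y* = [s/(n + δ)]^(α/(1−α)), so the ratio is [ (s_O/(n + δ)_O) / (s_I/(n + δ)_I) ]^0.8868.
s_O/(n + δ)_O = 0.16/0.066 = 2.4242; s_I/(n + δ)_I = 0.16/0.076 = 2.1053.
Ratio = (2.4242/2.1053)^0.8868 = 1.1515^0.8868 ≈ 1.1333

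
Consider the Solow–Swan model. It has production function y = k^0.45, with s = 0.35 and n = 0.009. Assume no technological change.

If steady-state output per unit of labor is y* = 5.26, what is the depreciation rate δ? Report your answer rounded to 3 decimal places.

Steady state requires s·f(k) = (n + δ)·k, i.e. s·k^α = (n + δ)·k.
Since y* = [s/(n + δ)]^(α/(1−α)), we have s/(n + δ) = (y*)^((1−α)/α) = 5.26^1.2222 = 7.6066.
Therefore n + δ = s / 7.6066 = 0.35 / 7.6066 = 0.0460, so δ = 0.0460 − 0.009 = 0.0370.

δ ≈ 0.037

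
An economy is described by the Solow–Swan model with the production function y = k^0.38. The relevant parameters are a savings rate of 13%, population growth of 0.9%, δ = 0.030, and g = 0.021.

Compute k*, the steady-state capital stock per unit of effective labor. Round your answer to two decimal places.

In steady state, investment equals break-even investment: s·k^α = (n + g + δ)·k.
Dividing both sides by k: k^(1−α) = s / (n + g + δ).
k^0.62 = 0.13 / (0.009 + 0.021 + 0.030) = 0.13 / 0.060 = 2.1667
k* = 2.1667^(1/0.62) ≈ 3.4803

k* ≈ 3.48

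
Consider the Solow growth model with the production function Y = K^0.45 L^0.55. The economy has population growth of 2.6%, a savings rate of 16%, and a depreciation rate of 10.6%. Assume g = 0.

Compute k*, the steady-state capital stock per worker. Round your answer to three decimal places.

k* = 1.419

In steady state, investment equals break-even investment: s·k^α = (n + δ)·k.
Rearranging, k^(1−α) = s / (n + δ).
k^0.55 = 0.16 / (0.026 + 0.106) = 0.16 / 0.132 = 1.2121
k* = 1.2121^(1/0.55) ≈ 1.4187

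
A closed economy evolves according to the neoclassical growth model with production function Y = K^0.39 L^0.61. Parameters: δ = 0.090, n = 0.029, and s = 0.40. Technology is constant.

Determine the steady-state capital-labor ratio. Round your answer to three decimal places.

k* = 7.297

Steady state requires s·f(k) = (n + δ)·k, i.e. s·k^α = (n + δ)·k.
Rearranging, k^(1−α) = s / (n + δ).
k^0.61 = 0.40 / (0.029 + 0.090) = 0.40 / 0.119 = 3.3613
k* = 3.3613^(1/0.61) ≈ 7.2967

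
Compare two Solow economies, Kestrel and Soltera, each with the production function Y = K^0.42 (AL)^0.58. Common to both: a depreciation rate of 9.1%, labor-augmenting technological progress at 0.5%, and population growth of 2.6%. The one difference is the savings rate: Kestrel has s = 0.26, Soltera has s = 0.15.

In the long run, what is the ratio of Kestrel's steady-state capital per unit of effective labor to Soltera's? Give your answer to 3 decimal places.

Steady-state k* = [s/(n + g + δ)]^(1/(1−α)), so the ratio is [ (s_K/(n + g + δ)_K) / (s_S/(n + g + δ)_S) ]^1.7241.
s_K/(n + g + δ)_K = 0.26/0.122 = 2.1311; s_S/(n + g + δ)_S = 0.15/0.122 = 1.2295.
Ratio = (2.1311/1.2295)^1.7241 = 1.7333^1.7241 ≈ 2.5813

ratio ≈ 2.581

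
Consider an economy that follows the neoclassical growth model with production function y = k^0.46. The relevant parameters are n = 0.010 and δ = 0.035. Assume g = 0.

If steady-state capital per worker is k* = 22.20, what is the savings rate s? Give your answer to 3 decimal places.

In steady state, investment equals break-even investment: s·k^α = (n + δ)·k.
So s / (n + δ) = (k*)^(1−α) = 22.20^0.54 = 5.3337.
Therefore s = 5.3337 × (n + δ) = 5.3337 × 0.045 = 0.2400.

s ≈ 0.240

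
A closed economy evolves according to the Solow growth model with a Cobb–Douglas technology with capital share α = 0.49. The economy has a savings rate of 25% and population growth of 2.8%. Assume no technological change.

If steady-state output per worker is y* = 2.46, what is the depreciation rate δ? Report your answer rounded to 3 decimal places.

δ ≈ 0.070

At the steady state, Δk = 0, so s·k^α = (n + δ)·k.
Since y* = [s/(n + δ)]^(α/(1−α)), we have s/(n + δ) = (y*)^((1−α)/α) = 2.46^1.0408 = 2.5520.
Therefore n + δ = s / 2.5520 = 0.25 / 2.5520 = 0.0980, so δ = 0.0980 − 0.028 = 0.0700.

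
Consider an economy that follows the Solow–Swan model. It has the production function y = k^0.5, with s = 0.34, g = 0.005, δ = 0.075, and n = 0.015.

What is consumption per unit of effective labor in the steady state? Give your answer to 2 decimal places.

In steady state, investment equals break-even investment: s·k^α = (n + g + δ)·k.
Rearranging, k^(1−α) = s / (n + g + δ).
k^0.5 = 0.34 / (0.015 + 0.005 + 0.075) = 0.34 / 0.095 = 3.5789
k* = 3.5789^(1/0.5) ≈ 12.8085
y* = (k*)^α = 12.8085^0.5 ≈ 3.5789
c* = (1 − s)·y* = (1 − 0.34) × 3.5789 ≈ 2.3621

c* = 2.36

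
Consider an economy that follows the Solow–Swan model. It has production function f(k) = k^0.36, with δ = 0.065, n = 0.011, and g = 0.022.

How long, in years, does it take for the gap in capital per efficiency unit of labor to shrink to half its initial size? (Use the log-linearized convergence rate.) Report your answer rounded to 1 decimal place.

Near the steady state the convergence rate is λ = (1 − α)(n + g + δ).
λ = (1 − 0.36) × 0.098 = 0.64 × 0.098 = 0.06272
Half-life = ln 2 / λ = 0.6931 / 0.06272 ≈ 11.05 years

t_½ ≈ 11.1 years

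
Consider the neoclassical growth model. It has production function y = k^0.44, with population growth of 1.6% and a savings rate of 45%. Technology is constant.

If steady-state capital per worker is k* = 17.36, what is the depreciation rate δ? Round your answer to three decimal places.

δ ≈ 0.075

At the steady state, Δk = 0, so s·k^α = (n + δ)·k.
So s / (n + δ) = (k*)^(1−α) = 17.36^0.56 = 4.9448.
Therefore n + δ = s / 4.9448 = 0.45 / 4.9448 = 0.0910, so δ = 0.0910 − 0.016 = 0.0750.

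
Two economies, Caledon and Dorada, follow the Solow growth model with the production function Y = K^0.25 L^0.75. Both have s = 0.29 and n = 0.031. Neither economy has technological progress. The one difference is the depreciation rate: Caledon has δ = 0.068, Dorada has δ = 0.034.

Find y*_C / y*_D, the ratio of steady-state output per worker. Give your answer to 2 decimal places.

ratio ≈ 0.87

Steady-state y* = [s/(n + δ)]^(α/(1−α)), so the ratio is [ (s_C/(n + δ)_C) / (s_D/(n + δ)_D) ]^0.3333.
s_C/(n + δ)_C = 0.29/0.099 = 2.9293; s_D/(n + δ)_D = 0.29/0.065 = 4.4615.
Ratio = (2.9293/4.4615)^0.3333 = 0.6566^0.3333 ≈ 0.8692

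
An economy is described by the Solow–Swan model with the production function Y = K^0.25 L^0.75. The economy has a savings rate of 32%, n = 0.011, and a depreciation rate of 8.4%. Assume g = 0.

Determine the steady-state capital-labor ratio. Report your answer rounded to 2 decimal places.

Steady state requires s·f(k) = (n + δ)·k, i.e. s·k^α = (n + δ)·k.
Dividing both sides by k: k^(1−α) = s / (n + δ).
k^0.75 = 0.32 / (0.011 + 0.084) = 0.32 / 0.095 = 3.3684
k* = 3.3684^(1/0.75) ≈ 5.0493

k* = 5.05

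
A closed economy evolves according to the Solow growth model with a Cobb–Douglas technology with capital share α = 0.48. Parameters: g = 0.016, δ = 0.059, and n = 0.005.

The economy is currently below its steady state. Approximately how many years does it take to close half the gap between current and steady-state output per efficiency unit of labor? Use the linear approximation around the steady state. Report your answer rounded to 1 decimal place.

about 16.7 years

Near the steady state the convergence rate is λ = (1 − α)(n + g + δ).
λ = (1 − 0.48) × 0.080 = 0.52 × 0.080 = 0.0416
Half-life = ln 2 / λ = 0.6931 / 0.0416 ≈ 16.66 years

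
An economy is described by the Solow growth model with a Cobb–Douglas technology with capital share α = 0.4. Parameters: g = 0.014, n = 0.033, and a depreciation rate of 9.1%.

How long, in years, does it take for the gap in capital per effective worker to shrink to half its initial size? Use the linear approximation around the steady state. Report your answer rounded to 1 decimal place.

Near the steady state the convergence rate is λ = (1 − α)(n + g + δ).
λ = (1 − 0.4) × 0.138 = 0.6 × 0.138 = 0.0828
Half-life = ln 2 / λ = 0.6931 / 0.0828 ≈ 8.37 years

t_½ ≈ 8.4 years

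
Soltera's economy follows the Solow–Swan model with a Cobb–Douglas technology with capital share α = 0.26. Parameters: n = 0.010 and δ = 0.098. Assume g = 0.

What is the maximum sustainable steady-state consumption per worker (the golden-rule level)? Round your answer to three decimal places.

At the golden rule, f'(k) = n + δ, so α·k^(α−1) = n + δ and k_gold = (α/(n + δ))^(1/(1−α)).
k_gold = (0.26/0.108)^(1/0.74) = 2.4074^1.3514 ≈ 3.2781
c_gold = f(k_gold) − (n + δ)·k_gold = 1.3616 − 0.108×3.2781 ≈ 1.0076

c_gold ≈ 1.008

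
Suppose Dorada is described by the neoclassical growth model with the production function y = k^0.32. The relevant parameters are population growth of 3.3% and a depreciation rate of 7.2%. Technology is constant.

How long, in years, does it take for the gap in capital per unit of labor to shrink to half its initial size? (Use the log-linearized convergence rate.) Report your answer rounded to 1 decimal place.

Near the steady state the convergence rate is λ = (1 − α)(n + δ).
λ = (1 − 0.32) × 0.105 = 0.68 × 0.105 = 0.0714
Half-life = ln 2 / λ = 0.6931 / 0.0714 ≈ 9.71 years

half-life ≈ 9.7 years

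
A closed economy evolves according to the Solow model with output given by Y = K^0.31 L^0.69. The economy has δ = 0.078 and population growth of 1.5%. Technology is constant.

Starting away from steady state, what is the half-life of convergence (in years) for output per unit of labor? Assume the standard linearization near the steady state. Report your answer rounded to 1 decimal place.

Near the steady state the convergence rate is λ = (1 − α)(n + δ).
λ = (1 − 0.31) × 0.093 = 0.69 × 0.093 = 0.06417
Half-life = ln 2 / λ = 0.6931 / 0.06417 ≈ 10.80 years

t_½ ≈ 10.8 years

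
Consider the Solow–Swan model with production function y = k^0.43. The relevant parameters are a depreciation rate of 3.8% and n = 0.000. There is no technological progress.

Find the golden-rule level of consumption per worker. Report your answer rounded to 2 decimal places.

At the golden rule, f'(k) = n + δ, so α·k^(α−1) = n + δ and k_gold = (α/(n + δ))^(1/(1−α)).
k_gold = (0.43/0.038)^(1/0.57) = 11.3158^1.7544 ≈ 70.5644
c_gold = f(k_gold) − (n + δ)·k_gold = 6.2358 − 0.038×70.5644 ≈ 3.5544

c_gold ≈ 3.55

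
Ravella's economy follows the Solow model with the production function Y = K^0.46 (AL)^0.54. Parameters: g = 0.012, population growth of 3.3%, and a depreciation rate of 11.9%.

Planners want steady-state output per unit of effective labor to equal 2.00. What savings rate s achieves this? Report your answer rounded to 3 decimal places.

Steady state requires s·f(k) = (n + g + δ)·k, i.e. s·k^α = (n + g + δ)·k.
Since y* = [s/(n + g + δ)]^(α/(1−α)), we have s/(n + g + δ) = (y*)^((1−α)/α) = 2.00^1.1739 = 2.2562.
Therefore s = 2.2562 × (n + g + δ) = 2.2562 × 0.164 = 0.3700.

s ≈ 0.370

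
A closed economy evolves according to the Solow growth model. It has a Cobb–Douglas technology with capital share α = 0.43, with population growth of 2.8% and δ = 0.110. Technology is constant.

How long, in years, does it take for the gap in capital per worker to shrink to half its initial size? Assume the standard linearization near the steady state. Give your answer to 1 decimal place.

Near the steady state the convergence rate is λ = (1 − α)(n + δ).
λ = (1 − 0.43) × 0.138 = 0.57 × 0.138 = 0.07866
Half-life = ln 2 / λ = 0.6931 / 0.07866 ≈ 8.81 years

t_½ ≈ 8.8 years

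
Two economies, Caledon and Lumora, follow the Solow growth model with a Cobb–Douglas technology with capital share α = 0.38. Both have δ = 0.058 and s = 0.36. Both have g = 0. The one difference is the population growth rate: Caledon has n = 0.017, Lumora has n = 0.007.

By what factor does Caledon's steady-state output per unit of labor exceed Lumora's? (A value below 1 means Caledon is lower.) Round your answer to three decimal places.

Steady-state y* = [s/(n + δ)]^(α/(1−α)), so the ratio is [ (s_C/(n + δ)_C) / (s_L/(n + δ)_L) ]^0.6129.
s_C/(n + δ)_C = 0.36/0.075 = 4.8000; s_L/(n + δ)_L = 0.36/0.065 = 5.5385.
Ratio = (4.8000/5.5385)^0.6129 = 0.8667^0.6129 ≈ 0.9161

y*_C / y*_L ≈ 0.916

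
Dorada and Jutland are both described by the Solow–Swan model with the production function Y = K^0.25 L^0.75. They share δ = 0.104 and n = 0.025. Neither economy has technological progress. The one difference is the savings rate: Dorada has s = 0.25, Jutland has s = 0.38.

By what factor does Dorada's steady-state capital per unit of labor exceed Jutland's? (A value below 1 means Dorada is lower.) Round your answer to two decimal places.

k*_D / k*_J ≈ 0.57

Steady-state k* = [s/(n + δ)]^(1/(1−α)), so the ratio is [ (s_D/(n + δ)_D) / (s_J/(n + δ)_J) ]^1.3333.
s_D/(n + δ)_D = 0.25/0.129 = 1.9380; s_J/(n + δ)_J = 0.38/0.129 = 2.9457.
Ratio = (1.9380/2.9457)^1.3333 = 0.6579^1.3333 ≈ 0.5722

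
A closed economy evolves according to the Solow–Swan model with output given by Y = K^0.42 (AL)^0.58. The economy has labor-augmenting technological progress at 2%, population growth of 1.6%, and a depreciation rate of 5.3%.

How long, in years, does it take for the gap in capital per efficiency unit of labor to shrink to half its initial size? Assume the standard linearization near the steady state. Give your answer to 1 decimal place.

t_½ ≈ 13.4 years

Near the steady state the convergence rate is λ = (1 − α)(n + g + δ).
λ = (1 − 0.42) × 0.089 = 0.58 × 0.089 = 0.05162
Half-life = ln 2 / λ = 0.6931 / 0.05162 ≈ 13.43 years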